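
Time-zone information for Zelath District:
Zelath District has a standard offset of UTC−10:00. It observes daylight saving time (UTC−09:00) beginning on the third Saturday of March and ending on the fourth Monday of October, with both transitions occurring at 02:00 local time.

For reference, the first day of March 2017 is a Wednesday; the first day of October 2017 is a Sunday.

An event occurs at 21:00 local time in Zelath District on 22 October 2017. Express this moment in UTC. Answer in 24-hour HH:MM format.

1 March 2017 is a Wednesday, so the first Saturday is March 4 and the third is March 18.
1 October 2017 is a Sunday, so the first Monday is October 2 and the fourth is October 23.
22 October 2017 lies within the daylight-saving period (18 March – 23 October), so Zelath District is on daylight time, UTC−09:00.
21:00 local + 9h = 06:00 UTC (rolling into the next day, 23 October 2017).

06:00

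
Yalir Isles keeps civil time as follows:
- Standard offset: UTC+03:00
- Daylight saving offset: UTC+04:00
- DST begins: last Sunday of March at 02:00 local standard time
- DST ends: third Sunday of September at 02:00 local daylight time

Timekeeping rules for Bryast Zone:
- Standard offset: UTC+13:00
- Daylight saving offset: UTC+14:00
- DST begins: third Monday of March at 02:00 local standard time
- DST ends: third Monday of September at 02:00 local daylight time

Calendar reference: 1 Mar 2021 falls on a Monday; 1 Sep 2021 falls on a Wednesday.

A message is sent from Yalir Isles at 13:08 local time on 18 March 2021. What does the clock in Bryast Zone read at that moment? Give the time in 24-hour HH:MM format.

00:08

1 March 2021 is a Monday, so Sundays fall on 7, 14, 21, 28; the last is March 28.
1 September 2021 is a Wednesday, so the first Sunday is September 5 and the third is September 19.
18 March 2021 is outside the daylight-saving period (28 March – 19 September), so Yalir Isles is on standard time, UTC+03:00.
13:08 Yalir Isles − 3h = 10:08 UTC.
1 March 2021 is a Monday, so the first Monday is March 1 and the third is March 15.
1 September 2021 is a Wednesday, so the first Monday is September 6 and the third is September 20.
At the standard offset (UTC+13:00), 10:08 UTC + 13h = 23:08 Bryast Zone standard time.
Daylight saving runs 15 March – 20 September; the standard-time date in Bryast Zone, 18 March 2021, is inside that window, so Bryast Zone is at UTC+14:00.
10:08 UTC + 14h = 00:08 Bryast Zone (rolling into the next day, 19 March 2021).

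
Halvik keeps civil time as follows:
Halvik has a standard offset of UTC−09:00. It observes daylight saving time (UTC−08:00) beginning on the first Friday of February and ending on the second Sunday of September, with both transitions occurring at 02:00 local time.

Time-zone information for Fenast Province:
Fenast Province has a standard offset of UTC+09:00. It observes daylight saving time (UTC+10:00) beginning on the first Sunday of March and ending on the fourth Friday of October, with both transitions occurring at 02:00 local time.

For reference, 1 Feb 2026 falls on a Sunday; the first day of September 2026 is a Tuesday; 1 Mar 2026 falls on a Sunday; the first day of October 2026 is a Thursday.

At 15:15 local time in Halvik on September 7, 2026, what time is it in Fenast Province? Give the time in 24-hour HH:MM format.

09:15

1 February 2026 is a Sunday, so the first Friday is February 6.
1 September 2026 is a Tuesday, so the first Sunday is September 6 and the second is September 13.
Daylight saving runs 6 February – 13 September; September 7, 2026 is inside that window, so Halvik is at UTC−08:00.
15:15 Halvik + 8h = 23:15 UTC.
1 March 2026 is a Sunday, so the first Sunday is March 1.
1 October 2026 is a Thursday, so the first Friday is October 2 and the fourth is October 23.
At the standard offset (UTC+09:00), 23:15 UTC + 9h = 08:15 Fenast Province standard time (rolling into the next day, 8 September 2026).
Daylight saving runs 1 March – 23 October; the standard-time date in Fenast Province, September 8, 2026, is inside that window, so Fenast Province is at UTC+10:00.
23:15 UTC + 10h = 09:15 Fenast Province (rolling into the next day, 8 September 2026).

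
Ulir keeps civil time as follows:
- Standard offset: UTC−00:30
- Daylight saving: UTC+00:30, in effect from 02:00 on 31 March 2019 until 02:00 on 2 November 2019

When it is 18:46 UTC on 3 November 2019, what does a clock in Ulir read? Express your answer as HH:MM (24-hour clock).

18:16

At the standard offset (UTC−00:30), 18:46 UTC − 0h30m = 18:16 Ulir standard time.
The standard-time date in Ulir, 3 November 2019, is outside the daylight-saving period (31 March – 2 November), so Ulir is on standard time, UTC−00:30.
18:46 UTC − 0h30m = 18:16 local.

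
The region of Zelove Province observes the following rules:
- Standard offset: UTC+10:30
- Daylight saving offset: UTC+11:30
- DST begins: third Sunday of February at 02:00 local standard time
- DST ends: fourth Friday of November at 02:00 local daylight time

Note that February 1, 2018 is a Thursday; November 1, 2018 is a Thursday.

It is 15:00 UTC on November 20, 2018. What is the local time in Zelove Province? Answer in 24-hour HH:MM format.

1 February 2018 is a Thursday, so the first Sunday is February 4 and the third is February 18.
1 November 2018 is a Thursday, so the first Friday is November 2 and the fourth is November 23.
At the standard offset (UTC+10:30), 15:00 UTC + 10h30m = 01:30 Zelove Province standard time (rolling into the next day, 21 November 2018).
The standard-time date in Zelove Province, November 21, 2018, lies within the daylight-saving period (18 February – 23 November), so Zelove Province is on daylight time, UTC+11:30.
15:00 UTC + 11h30m = 02:30 local (rolling into the next day, 21 November 2018).

02:30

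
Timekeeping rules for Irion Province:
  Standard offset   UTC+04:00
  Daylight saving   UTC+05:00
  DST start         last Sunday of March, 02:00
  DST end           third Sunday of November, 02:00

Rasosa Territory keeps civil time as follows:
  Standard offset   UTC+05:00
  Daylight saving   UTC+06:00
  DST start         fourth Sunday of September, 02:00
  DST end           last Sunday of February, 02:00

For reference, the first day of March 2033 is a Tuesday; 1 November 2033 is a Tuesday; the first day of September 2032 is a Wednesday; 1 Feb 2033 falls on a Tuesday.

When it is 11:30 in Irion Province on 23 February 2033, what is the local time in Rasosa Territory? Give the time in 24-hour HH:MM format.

1 March 2033 is a Tuesday, so Sundays fall on 6, 13, 20, 27; the last is March 27.
1 November 2033 is a Tuesday, so the first Sunday is November 6 and the third is November 20.
23 February 2033 is outside the daylight-saving period (27 March – 20 November), so Irion Province is on standard time, UTC+04:00.
11:30 Irion Province − 4h = 07:30 UTC.
1 September 2032 is a Wednesday, so the first Sunday is September 5 and the fourth is September 26.
1 February 2033 is a Tuesday, so Sundays fall on 6, 13, 20, 27; the last is February 27.
At the standard offset (UTC+05:00), 07:30 UTC + 5h = 12:30 Rasosa Territory standard time.
Daylight saving runs 26 September 2032 – 27 February 2033; the standard-time date in Rasosa Territory, 23 February 2033, is inside that window, so Rasosa Territory is at UTC+06:00.
07:30 UTC + 6h = 13:30 Rasosa Territory.

13:30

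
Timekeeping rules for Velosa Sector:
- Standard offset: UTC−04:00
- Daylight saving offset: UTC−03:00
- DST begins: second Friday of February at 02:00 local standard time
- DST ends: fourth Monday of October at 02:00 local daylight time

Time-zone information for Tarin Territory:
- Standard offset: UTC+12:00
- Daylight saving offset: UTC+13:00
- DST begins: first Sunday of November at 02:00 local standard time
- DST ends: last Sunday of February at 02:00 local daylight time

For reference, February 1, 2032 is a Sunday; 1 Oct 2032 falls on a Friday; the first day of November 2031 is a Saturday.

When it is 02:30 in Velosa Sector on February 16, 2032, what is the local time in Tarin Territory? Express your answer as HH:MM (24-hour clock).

1 February 2032 is a Sunday, so the first Friday is February 6 and the second is February 13.
1 October 2032 is a Friday, so the first Monday is October 4 and the fourth is October 25.
February 16, 2032 falls between 13 February and 25 October, so daylight saving is in effect and Velosa Sector is at UTC−03:00.
02:30 Velosa Sector + 3h = 05:30 UTC.
1 November 2031 is a Saturday, so the first Sunday is November 2.
1 February 2032 is a Sunday, so Sundays fall on 1, 8, 15, 22, 29; the last is February 29.
At the standard offset (UTC+12:00), 05:30 UTC + 12h = 17:30 Tarin Territory standard time.
The standard-time date in Tarin Territory, February 16, 2032, falls between 2 November 2031 and 29 February 2032, so daylight saving is in effect and Tarin Territory is at UTC+13:00.
05:30 UTC + 13h = 18:30 Tarin Territory.

18:30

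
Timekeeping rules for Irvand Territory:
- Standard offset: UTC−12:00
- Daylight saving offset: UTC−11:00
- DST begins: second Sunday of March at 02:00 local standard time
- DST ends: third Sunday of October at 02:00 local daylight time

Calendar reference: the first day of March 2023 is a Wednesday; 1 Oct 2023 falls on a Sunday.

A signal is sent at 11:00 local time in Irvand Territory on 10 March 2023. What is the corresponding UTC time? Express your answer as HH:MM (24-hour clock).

1 March 2023 is a Wednesday, so the first Sunday is March 5 and the second is March 12.
1 October 2023 is a Sunday, so the first Sunday is October 1 and the third is October 15.
10 March 2023 is outside the daylight-saving period (12 March – 15 October), so Irvand Territory is on standard time, UTC−12:00.
11:00 local + 12h = 23:00 UTC.

23:00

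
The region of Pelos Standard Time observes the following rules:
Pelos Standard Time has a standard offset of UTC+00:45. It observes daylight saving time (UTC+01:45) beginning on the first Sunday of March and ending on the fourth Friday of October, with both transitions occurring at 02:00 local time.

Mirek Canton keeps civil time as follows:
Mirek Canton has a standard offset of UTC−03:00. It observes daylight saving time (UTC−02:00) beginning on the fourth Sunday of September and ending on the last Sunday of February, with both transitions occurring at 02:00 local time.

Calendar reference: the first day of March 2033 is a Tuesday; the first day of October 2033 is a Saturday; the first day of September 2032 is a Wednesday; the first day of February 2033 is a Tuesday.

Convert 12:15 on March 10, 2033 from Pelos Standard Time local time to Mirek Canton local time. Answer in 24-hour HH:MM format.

1 March 2033 is a Tuesday, so the first Sunday is March 6.
1 October 2033 is a Saturday, so the first Friday is October 7 and the fourth is October 28.
March 10, 2033 lies within the daylight-saving period (6 March – 28 October), so Pelos Standard Time is on daylight time, UTC+01:45.
12:15 Pelos Standard Time − 1h45m = 10:30 UTC.
1 September 2032 is a Wednesday, so the first Sunday is September 5 and the fourth is September 26.
1 February 2033 is a Tuesday, so Sundays fall on 6, 13, 20, 27; the last is February 27.
At the standard offset (UTC−03:00), 10:30 UTC − 3h = 07:30 Mirek Canton standard time.
The standard-time date in Mirek Canton, March 10, 2033, does not fall between 26 September 2032 and 27 February 2033, so daylight saving is not in effect and Mirek Canton is at UTC−03:00.
10:30 UTC − 3h = 07:30 Mirek Canton.

07:30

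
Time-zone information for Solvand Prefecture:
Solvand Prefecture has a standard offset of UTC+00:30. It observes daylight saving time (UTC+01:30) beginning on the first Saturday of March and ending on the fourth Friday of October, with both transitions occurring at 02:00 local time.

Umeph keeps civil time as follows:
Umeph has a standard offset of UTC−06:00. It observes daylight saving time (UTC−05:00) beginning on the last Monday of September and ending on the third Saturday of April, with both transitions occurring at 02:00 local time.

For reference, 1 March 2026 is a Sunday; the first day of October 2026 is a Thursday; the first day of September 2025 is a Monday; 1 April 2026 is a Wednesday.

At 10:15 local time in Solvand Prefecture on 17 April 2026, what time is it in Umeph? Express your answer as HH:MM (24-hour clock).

1 March 2026 is a Sunday, so the first Saturday is March 7.
1 October 2026 is a Thursday, so the first Friday is October 2 and the fourth is October 23.
17 April 2026 falls between 7 March and 23 October, so daylight saving is in effect and Solvand Prefecture is at UTC+01:30.
10:15 Solvand Prefecture − 1h30m = 08:45 UTC.
1 September 2025 is a Monday, so Mondays fall on 1, 8, 15, 22, 29; the last is September 29.
1 April 2026 is a Wednesday, so the first Saturday is April 4 and the third is April 18.
At the standard offset (UTC−06:00), 08:45 UTC − 6h = 02:45 Umeph standard time.
The standard-time date in Umeph, 17 April 2026, lies within the daylight-saving period (29 September 2025 – 18 April 2026), so Umeph is on daylight time, UTC−05:00.
08:45 UTC − 5h = 03:45 Umeph.

03:45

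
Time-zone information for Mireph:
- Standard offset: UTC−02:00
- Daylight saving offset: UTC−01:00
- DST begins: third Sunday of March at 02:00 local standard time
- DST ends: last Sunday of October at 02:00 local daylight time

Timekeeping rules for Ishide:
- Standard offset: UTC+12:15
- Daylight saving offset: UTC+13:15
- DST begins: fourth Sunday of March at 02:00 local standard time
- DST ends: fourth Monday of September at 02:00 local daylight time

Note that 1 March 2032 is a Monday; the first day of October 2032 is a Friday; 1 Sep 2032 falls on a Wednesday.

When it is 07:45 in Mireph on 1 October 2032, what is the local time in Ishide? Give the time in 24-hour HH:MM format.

21:00

1 March 2032 is a Monday, so the first Sunday is March 7 and the third is March 21.
1 October 2032 is a Friday, so Sundays fall on 3, 10, 17, 24, 31; the last is October 31.
1 October 2032 falls between 21 March and 31 October, so daylight saving is in effect and Mireph is at UTC−01:00.
07:45 Mireph + 1h = 08:45 UTC.
1 March 2032 is a Monday, so the first Sunday is March 7 and the fourth is March 28.
1 September 2032 is a Wednesday, so the first Monday is September 6 and the fourth is September 27.
At the standard offset (UTC+12:15), 08:45 UTC + 12h15m = 21:00 Ishide standard time.
The standard-time date in Ishide, 1 October 2032, is outside the daylight-saving period (28 March – 27 September), so Ishide is on standard time, UTC+12:15.
08:45 UTC + 12h15m = 21:00 Ishide.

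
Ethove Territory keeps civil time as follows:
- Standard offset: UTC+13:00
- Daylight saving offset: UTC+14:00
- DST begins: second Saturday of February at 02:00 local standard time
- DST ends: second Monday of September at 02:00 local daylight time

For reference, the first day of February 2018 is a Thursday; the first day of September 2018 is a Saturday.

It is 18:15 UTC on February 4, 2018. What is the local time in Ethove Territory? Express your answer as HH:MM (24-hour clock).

07:15

1 February 2018 is a Thursday, so the first Saturday is February 3 and the second is February 10.
1 September 2018 is a Saturday, so the first Monday is September 3 and the second is September 10.
At the standard offset (UTC+13:00), 18:15 UTC + 13h = 07:15 Ethove Territory standard time (rolling into the next day, 5 February 2018).
The standard-time date in Ethove Territory, February 5, 2018, does not fall between 10 February and 10 September, so daylight saving is not in effect and Ethove Territory is at UTC+13:00.
18:15 UTC + 13h = 07:15 local (rolling into the next day, 5 February 2018).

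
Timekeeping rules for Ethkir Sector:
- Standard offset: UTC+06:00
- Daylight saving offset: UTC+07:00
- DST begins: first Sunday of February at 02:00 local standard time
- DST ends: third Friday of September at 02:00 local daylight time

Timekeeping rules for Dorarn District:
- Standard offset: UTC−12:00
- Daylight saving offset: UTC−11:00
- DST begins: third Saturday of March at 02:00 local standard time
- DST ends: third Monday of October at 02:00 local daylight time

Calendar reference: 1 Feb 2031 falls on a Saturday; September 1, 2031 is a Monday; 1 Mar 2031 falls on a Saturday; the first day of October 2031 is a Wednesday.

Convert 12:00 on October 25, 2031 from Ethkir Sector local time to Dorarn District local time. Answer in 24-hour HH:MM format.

1 February 2031 is a Saturday, so the first Sunday is February 2.
1 September 2031 is a Monday, so the first Friday is September 5 and the third is September 19.
Daylight saving runs 2 February – 19 September; October 25, 2031 is outside that window, so Ethkir Sector is on standard time at UTC+06:00.
12:00 Ethkir Sector − 6h = 06:00 UTC.
1 March 2031 is a Saturday, so the first Saturday is March 1 and the third is March 15.
1 October 2031 is a Wednesday, so the first Monday is October 6 and the third is October 20.
At the standard offset (UTC−12:00), 06:00 UTC − 12h = 18:00 Dorarn District standard time (rolling into the previous day, 24 October 2031).
The standard-time date in Dorarn District, October 24, 2031, does not fall between 15 March and 20 October, so daylight saving is not in effect and Dorarn District is at UTC−12:00.
06:00 UTC − 12h = 18:00 Dorarn District (rolling into the previous day, 24 October 2031).

18:00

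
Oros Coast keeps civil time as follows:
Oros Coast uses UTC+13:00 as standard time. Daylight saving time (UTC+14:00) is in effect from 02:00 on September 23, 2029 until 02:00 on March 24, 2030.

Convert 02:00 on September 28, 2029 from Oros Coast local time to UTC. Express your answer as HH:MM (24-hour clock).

Daylight saving runs 23 September 2029 – 24 March 2030; September 28, 2029 is inside that window, so Oros Coast is at UTC+14:00.
02:00 local − 14h = 12:00 UTC (rolling into the previous day, 27 September 2029).

12:00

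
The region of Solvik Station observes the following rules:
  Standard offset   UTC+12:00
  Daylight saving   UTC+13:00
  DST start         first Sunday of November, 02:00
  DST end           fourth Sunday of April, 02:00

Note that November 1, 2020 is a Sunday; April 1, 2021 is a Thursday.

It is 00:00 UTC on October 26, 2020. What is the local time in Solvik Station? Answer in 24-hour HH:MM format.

12:00

1 November 2020 is a Sunday, so the first Sunday is November 1.
1 April 2021 is a Thursday, so the first Sunday is April 4 and the fourth is April 25.
At the standard offset (UTC+12:00), 00:00 UTC + 12h = 12:00 Solvik Station standard time.
The standard-time date in Solvik Station, October 26, 2020, is outside the daylight-saving period (1 November 2020 – 25 April 2021), so Solvik Station is on standard time, UTC+12:00.
00:00 UTC + 12h = 12:00 local.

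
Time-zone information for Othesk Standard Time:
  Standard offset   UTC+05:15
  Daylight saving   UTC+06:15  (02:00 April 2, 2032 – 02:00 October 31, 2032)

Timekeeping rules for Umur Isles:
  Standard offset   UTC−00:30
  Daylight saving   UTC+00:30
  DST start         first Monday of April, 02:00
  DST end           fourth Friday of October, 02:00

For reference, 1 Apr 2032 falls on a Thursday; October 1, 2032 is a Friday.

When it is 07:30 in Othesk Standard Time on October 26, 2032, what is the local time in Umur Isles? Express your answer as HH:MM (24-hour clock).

Daylight saving runs 2 April – 31 October; October 26, 2032 is inside that window, so Othesk Standard Time is at UTC+06:15.
07:30 Othesk Standard Time − 6h15m = 01:15 UTC.
1 April 2032 is a Thursday, so the first Monday is April 5.
1 October 2032 is a Friday, so the first Friday is October 1 and the fourth is October 22.
At the standard offset (UTC−00:30), 01:15 UTC − 0h30m = 00:45 Umur Isles standard time.
The standard-time date in Umur Isles, October 26, 2032, is outside the daylight-saving period (5 April – 22 October), so Umur Isles is on standard time, UTC−00:30.
01:15 UTC − 0h30m = 00:45 Umur Isles.

00:45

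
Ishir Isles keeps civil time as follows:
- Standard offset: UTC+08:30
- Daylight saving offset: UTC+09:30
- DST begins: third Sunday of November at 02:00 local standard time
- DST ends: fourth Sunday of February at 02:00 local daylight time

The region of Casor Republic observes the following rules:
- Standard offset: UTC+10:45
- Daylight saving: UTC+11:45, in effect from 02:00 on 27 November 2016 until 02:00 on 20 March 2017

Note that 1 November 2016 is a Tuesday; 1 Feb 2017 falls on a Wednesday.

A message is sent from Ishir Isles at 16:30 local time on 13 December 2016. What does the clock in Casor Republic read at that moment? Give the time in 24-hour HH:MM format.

1 November 2016 is a Tuesday, so the first Sunday is November 6 and the third is November 20.
1 February 2017 is a Wednesday, so the first Sunday is February 5 and the fourth is February 26.
13 December 2016 lies within the daylight-saving period (20 November 2016 – 26 February 2017), so Ishir Isles is on daylight time, UTC+09:30.
16:30 Ishir Isles − 9h30m = 07:00 UTC.
At the standard offset (UTC+10:45), 07:00 UTC + 10h45m = 17:45 Casor Republic standard time.
The standard-time date in Casor Republic, 13 December 2016, falls between 27 November 2016 and 20 March 2017, so daylight saving is in effect and Casor Republic is at UTC+11:45.
07:00 UTC + 11h45m = 18:45 Casor Republic.

18:45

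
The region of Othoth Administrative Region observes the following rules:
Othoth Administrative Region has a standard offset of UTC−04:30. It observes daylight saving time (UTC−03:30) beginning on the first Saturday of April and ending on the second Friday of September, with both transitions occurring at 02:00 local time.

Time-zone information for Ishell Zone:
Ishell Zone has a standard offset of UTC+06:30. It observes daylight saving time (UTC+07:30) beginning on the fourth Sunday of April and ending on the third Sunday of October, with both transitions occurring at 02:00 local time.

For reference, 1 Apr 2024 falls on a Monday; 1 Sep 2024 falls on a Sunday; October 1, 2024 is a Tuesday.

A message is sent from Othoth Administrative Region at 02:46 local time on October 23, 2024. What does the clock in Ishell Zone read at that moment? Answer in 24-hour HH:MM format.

13:46

1 April 2024 is a Monday, so the first Saturday is April 6.
1 September 2024 is a Sunday, so the first Friday is September 6 and the second is September 13.
October 23, 2024 is outside the daylight-saving period (6 April – 13 September), so Othoth Administrative Region is on standard time, UTC−04:30.
02:46 Othoth Administrative Region + 4h30m = 07:16 UTC.
1 April 2024 is a Monday, so the first Sunday is April 7 and the fourth is April 28.
1 October 2024 is a Tuesday, so the first Sunday is October 6 and the third is October 20.
At the standard offset (UTC+06:30), 07:16 UTC + 6h30m = 13:46 Ishell Zone standard time.
Daylight saving runs 28 April – 20 October; the standard-time date in Ishell Zone, October 23, 2024, is outside that window, so Ishell Zone is on standard time at UTC+06:30.
07:16 UTC + 6h30m = 13:46 Ishell Zone.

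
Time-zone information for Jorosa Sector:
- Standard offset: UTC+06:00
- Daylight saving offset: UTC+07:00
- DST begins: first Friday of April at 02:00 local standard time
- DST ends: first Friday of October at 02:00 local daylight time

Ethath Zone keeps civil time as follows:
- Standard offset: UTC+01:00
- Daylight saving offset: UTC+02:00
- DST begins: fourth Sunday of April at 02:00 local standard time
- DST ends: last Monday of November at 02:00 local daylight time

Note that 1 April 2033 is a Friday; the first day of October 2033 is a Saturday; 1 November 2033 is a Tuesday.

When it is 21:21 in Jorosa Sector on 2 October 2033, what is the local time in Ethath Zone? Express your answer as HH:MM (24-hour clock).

1 April 2033 is a Friday, so the first Friday is April 1.
1 October 2033 is a Saturday, so the first Friday is October 7.
2 October 2033 lies within the daylight-saving period (1 April – 7 October), so Jorosa Sector is on daylight time, UTC+07:00.
21:21 Jorosa Sector − 7h = 14:21 UTC.
1 April 2033 is a Friday, so the first Sunday is April 3 and the fourth is April 24.
1 November 2033 is a Tuesday, so Mondays fall on 7, 14, 21, 28; the last is November 28.
At the standard offset (UTC+01:00), 14:21 UTC + 1h = 15:21 Ethath Zone standard time.
The standard-time date in Ethath Zone, 2 October 2033, lies within the daylight-saving period (24 April – 28 November), so Ethath Zone is on daylight time, UTC+02:00.
14:21 UTC + 2h = 16:21 Ethath Zone.

16:21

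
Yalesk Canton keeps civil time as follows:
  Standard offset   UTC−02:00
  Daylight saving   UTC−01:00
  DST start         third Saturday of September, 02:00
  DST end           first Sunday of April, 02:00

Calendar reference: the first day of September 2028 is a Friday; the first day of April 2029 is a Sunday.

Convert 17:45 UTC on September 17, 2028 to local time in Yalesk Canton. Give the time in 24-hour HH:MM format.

1 September 2028 is a Friday, so the first Saturday is September 2 and the third is September 16.
1 April 2029 is a Sunday, so the first Sunday is April 1.
At the standard offset (UTC−02:00), 17:45 UTC − 2h = 15:45 Yalesk Canton standard time.
The standard-time date in Yalesk Canton, September 17, 2028, falls between 16 September 2028 and 1 April 2029, so daylight saving is in effect and Yalesk Canton is at UTC−01:00.
17:45 UTC − 1h = 16:45 local.

16:45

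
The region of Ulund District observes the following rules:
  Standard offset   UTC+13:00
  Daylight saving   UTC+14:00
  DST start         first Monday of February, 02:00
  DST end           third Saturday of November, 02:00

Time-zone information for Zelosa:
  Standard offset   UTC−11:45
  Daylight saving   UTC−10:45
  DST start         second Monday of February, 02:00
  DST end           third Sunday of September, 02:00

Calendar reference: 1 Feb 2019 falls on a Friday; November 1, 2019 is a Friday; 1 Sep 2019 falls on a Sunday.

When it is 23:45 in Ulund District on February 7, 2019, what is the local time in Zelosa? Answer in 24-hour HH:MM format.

22:00

1 February 2019 is a Friday, so the first Monday is February 4.
1 November 2019 is a Friday, so the first Saturday is November 2 and the third is November 16.
Daylight saving runs 4 February – 16 November; February 7, 2019 is inside that window, so Ulund District is at UTC+14:00.
23:45 Ulund District − 14h = 09:45 UTC.
1 February 2019 is a Friday, so the first Monday is February 4 and the second is February 11.
1 September 2019 is a Sunday, so the first Sunday is September 1 and the third is September 15.
At the standard offset (UTC−11:45), 09:45 UTC − 11h45m = 22:00 Zelosa standard time (rolling into the previous day, 6 February 2019).
The standard-time date in Zelosa, February 6, 2019, is outside the daylight-saving period (11 February – 15 September), so Zelosa is on standard time, UTC−11:45.
09:45 UTC − 11h45m = 22:00 Zelosa (rolling into the previous day, 6 February 2019).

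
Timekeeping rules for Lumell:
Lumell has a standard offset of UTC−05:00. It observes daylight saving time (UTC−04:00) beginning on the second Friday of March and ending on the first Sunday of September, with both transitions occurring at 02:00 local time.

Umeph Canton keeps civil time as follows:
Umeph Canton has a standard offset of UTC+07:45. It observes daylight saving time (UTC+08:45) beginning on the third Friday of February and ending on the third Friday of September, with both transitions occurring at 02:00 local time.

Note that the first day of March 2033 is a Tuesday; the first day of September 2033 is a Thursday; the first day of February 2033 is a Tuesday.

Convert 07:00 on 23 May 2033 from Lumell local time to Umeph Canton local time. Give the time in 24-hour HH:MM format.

19:45

1 March 2033 is a Tuesday, so the first Friday is March 4 and the second is March 11.
1 September 2033 is a Thursday, so the first Sunday is September 4.
23 May 2033 lies within the daylight-saving period (11 March – 4 September), so Lumell is on daylight time, UTC−04:00.
07:00 Lumell + 4h = 11:00 UTC.
1 February 2033 is a Tuesday, so the first Friday is February 4 and the third is February 18.
1 September 2033 is a Thursday, so the first Friday is September 2 and the third is September 16.
At the standard offset (UTC+07:45), 11:00 UTC + 7h45m = 18:45 Umeph Canton standard time.
The standard-time date in Umeph Canton, 23 May 2033, lies within the daylight-saving period (18 February – 16 September), so Umeph Canton is on daylight time, UTC+08:45.
11:00 UTC + 8h45m = 19:45 Umeph Canton.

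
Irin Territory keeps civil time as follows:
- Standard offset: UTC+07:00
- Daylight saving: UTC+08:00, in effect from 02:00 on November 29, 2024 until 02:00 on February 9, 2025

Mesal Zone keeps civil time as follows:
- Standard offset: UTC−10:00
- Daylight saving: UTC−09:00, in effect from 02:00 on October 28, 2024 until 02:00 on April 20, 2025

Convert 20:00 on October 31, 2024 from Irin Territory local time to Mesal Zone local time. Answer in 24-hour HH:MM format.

04:00

October 31, 2024 is outside the daylight-saving period (29 November 2024 – 9 February 2025), so Irin Territory is on standard time, UTC+07:00.
20:00 Irin Territory − 7h = 13:00 UTC.
At the standard offset (UTC−10:00), 13:00 UTC − 10h = 03:00 Mesal Zone standard time.
Daylight saving runs 28 October 2024 – 20 April 2025; the standard-time date in Mesal Zone, October 31, 2024, is inside that window, so Mesal Zone is at UTC−09:00.
13:00 UTC − 9h = 04:00 Mesal Zone.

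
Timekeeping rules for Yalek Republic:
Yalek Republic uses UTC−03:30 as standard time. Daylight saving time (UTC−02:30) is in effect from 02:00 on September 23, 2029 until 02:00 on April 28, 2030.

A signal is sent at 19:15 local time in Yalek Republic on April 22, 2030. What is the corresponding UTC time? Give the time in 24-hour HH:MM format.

April 22, 2030 lies within the daylight-saving period (23 September 2029 – 28 April 2030), so Yalek Republic is on daylight time, UTC−02:30.
19:15 local + 2h30m = 21:45 UTC.

21:45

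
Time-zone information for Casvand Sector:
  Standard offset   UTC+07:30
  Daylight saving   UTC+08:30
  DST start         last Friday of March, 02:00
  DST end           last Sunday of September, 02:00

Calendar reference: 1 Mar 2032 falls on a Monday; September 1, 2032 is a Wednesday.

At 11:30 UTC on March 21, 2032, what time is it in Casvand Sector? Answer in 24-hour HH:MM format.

1 March 2032 is a Monday, so Fridays fall on 5, 12, 19, 26; the last is March 26.
1 September 2032 is a Wednesday, so Sundays fall on 5, 12, 19, 26; the last is September 26.
At the standard offset (UTC+07:30), 11:30 UTC + 7h30m = 19:00 Casvand Sector standard time.
The standard-time date in Casvand Sector, March 21, 2032, is outside the daylight-saving period (26 March – 26 September), so Casvand Sector is on standard time, UTC+07:30.
11:30 UTC + 7h30m = 19:00 local.

19:00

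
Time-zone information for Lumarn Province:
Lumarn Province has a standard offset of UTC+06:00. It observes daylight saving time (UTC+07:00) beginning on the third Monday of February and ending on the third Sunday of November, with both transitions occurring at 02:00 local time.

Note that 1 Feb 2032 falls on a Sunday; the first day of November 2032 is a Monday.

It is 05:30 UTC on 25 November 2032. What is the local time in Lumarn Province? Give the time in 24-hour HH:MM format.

1 February 2032 is a Sunday, so the first Monday is February 2 and the third is February 16.
1 November 2032 is a Monday, so the first Sunday is November 7 and the third is November 21.
At the standard offset (UTC+06:00), 05:30 UTC + 6h = 11:30 Lumarn Province standard time.
The standard-time date in Lumarn Province, 25 November 2032, does not fall between 16 February and 21 November, so daylight saving is not in effect and Lumarn Province is at UTC+06:00.
05:30 UTC + 6h = 11:30 local.

11:30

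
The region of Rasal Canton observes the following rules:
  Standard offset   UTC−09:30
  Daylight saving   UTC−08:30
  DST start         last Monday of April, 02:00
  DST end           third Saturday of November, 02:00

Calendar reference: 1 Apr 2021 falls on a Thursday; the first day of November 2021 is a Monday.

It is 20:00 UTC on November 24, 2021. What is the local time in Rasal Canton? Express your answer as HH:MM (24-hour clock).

1 April 2021 is a Thursday, so Mondays fall on 5, 12, 19, 26; the last is April 26.
1 November 2021 is a Monday, so the first Saturday is November 6 and the third is November 20.
At the standard offset (UTC−09:30), 20:00 UTC − 9h30m = 10:30 Rasal Canton standard time.
Daylight saving runs 26 April – 20 November; the standard-time date in Rasal Canton, November 24, 2021, is outside that window, so Rasal Canton is on standard time at UTC−09:30.
20:00 UTC − 9h30m = 10:30 local.

10:30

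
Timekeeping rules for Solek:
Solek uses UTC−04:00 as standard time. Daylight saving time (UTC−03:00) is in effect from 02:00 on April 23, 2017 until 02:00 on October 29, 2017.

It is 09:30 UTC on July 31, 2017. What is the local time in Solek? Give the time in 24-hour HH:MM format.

At the standard offset (UTC−04:00), 09:30 UTC − 4h = 05:30 Solek standard time.
The standard-time date in Solek, July 31, 2017, lies within the daylight-saving period (23 April – 29 October), so Solek is on daylight time, UTC−03:00.
09:30 UTC − 3h = 06:30 local.

06:30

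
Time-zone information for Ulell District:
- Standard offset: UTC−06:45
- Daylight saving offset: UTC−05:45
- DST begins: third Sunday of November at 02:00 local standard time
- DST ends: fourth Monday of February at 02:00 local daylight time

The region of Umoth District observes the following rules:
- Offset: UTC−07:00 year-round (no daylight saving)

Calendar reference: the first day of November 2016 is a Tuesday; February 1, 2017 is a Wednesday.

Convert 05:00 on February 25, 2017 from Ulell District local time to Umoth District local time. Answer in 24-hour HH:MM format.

1 November 2016 is a Tuesday, so the first Sunday is November 6 and the third is November 20.
1 February 2017 is a Wednesday, so the first Monday is February 6 and the fourth is February 27.
Daylight saving runs 20 November 2016 – 27 February 2017; February 25, 2017 is inside that window, so Ulell District is at UTC−05:45.
05:00 Ulell District + 5h45m = 10:45 UTC.
Umoth District stays on UTC−07:00 all year.
10:45 UTC − 7h = 03:45 Umoth District.

03:45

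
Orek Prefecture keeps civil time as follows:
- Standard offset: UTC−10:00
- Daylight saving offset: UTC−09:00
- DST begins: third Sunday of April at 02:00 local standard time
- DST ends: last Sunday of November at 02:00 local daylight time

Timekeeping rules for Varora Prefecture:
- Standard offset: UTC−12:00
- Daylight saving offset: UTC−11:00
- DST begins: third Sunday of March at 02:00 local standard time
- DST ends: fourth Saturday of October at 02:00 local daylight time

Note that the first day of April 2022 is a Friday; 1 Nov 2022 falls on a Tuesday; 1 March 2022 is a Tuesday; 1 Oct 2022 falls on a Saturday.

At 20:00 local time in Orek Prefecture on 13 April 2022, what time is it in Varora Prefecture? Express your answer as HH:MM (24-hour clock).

19:00

1 April 2022 is a Friday, so the first Sunday is April 3 and the third is April 17.
1 November 2022 is a Tuesday, so Sundays fall on 6, 13, 20, 27; the last is November 27.
13 April 2022 does not fall between 17 April and 27 November, so daylight saving is not in effect and Orek Prefecture is at UTC−10:00.
20:00 Orek Prefecture + 10h = 06:00 UTC (rolling into the next day, 14 April 2022).
1 March 2022 is a Tuesday, so the first Sunday is March 6 and the third is March 20.
1 October 2022 is a Saturday, so the first Saturday is October 1 and the fourth is October 22.
At the standard offset (UTC−12:00), 06:00 UTC − 12h = 18:00 Varora Prefecture standard time (rolling into the previous day, 13 April 2022).
The standard-time date in Varora Prefecture, 13 April 2022, lies within the daylight-saving period (20 March – 22 October), so Varora Prefecture is on daylight time, UTC−11:00.
06:00 UTC − 11h = 19:00 Varora Prefecture (rolling into the previous day, 13 April 2022).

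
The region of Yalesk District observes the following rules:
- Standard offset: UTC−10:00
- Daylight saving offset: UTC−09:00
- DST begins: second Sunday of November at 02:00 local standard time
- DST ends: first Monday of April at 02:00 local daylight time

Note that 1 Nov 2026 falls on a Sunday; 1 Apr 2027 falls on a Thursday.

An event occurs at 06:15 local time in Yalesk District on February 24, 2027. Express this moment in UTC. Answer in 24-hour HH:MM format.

1 November 2026 is a Sunday, so the first Sunday is November 1 and the second is November 8.
1 April 2027 is a Thursday, so the first Monday is April 5.
February 24, 2027 falls between 8 November 2026 and 5 April 2027, so daylight saving is in effect and Yalesk District is at UTC−09:00.
06:15 local + 9h = 15:15 UTC.

15:15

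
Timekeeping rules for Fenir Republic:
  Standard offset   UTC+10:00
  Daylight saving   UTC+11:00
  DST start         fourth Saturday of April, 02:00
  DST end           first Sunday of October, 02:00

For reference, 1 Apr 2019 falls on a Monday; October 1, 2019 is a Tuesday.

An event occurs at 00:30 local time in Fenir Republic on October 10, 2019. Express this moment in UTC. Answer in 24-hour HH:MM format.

14:30

1 April 2019 is a Monday, so the first Saturday is April 6 and the fourth is April 27.
1 October 2019 is a Tuesday, so the first Sunday is October 6.
October 10, 2019 is outside the daylight-saving period (27 April – 6 October), so Fenir Republic is on standard time, UTC+10:00.
00:30 local − 10h = 14:30 UTC (rolling into the previous day, 9 October 2019).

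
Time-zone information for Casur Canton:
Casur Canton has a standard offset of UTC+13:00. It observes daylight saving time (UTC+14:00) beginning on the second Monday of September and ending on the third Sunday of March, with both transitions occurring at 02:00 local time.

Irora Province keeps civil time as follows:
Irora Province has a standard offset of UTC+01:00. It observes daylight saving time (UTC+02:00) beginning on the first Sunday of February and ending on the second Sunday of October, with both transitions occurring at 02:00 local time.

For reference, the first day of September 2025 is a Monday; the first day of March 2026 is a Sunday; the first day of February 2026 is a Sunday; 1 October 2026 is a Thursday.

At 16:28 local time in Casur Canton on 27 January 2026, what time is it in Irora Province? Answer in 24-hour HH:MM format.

1 September 2025 is a Monday, so the first Monday is September 1 and the second is September 8.
1 March 2026 is a Sunday, so the first Sunday is March 1 and the third is March 15.
27 January 2026 lies within the daylight-saving period (8 September 2025 – 15 March 2026), so Casur Canton is on daylight time, UTC+14:00.
16:28 Casur Canton − 14h = 02:28 UTC.
1 February 2026 is a Sunday, so the first Sunday is February 1.
1 October 2026 is a Thursday, so the first Sunday is October 4 and the second is October 11.
At the standard offset (UTC+01:00), 02:28 UTC + 1h = 03:28 Irora Province standard time.
The standard-time date in Irora Province, 27 January 2026, is outside the daylight-saving period (1 February – 11 October), so Irora Province is on standard time, UTC+01:00.
02:28 UTC + 1h = 03:28 Irora Province.

03:28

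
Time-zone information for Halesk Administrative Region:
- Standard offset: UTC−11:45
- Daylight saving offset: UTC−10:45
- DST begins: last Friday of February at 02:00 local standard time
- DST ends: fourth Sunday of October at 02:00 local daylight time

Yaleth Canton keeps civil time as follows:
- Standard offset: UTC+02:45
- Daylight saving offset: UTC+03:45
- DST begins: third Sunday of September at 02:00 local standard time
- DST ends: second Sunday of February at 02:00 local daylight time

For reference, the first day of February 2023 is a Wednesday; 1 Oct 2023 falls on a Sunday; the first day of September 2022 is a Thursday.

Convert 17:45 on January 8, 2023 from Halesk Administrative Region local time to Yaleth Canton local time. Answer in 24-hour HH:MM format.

1 February 2023 is a Wednesday, so Fridays fall on 3, 10, 17, 24; the last is February 24.
1 October 2023 is a Sunday, so the first Sunday is October 1 and the fourth is October 22.
Daylight saving runs 24 February – 22 October; January 8, 2023 is outside that window, so Halesk Administrative Region is on standard time at UTC−11:45.
17:45 Halesk Administrative Region + 11h45m = 05:30 UTC (rolling into the next day, 9 January 2023).
1 September 2022 is a Thursday, so the first Sunday is September 4 and the third is September 18.
1 February 2023 is a Wednesday, so the first Sunday is February 5 and the second is February 12.
At the standard offset (UTC+02:45), 05:30 UTC + 2h45m = 08:15 Yaleth Canton standard time.
The standard-time date in Yaleth Canton, January 9, 2023, lies within the daylight-saving period (18 September 2022 – 12 February 2023), so Yaleth Canton is on daylight time, UTC+03:45.
05:30 UTC + 3h45m = 09:15 Yaleth Canton.

09:15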